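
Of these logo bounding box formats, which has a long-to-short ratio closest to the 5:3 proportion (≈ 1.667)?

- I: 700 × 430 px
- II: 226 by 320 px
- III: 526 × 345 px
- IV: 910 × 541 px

IV

Ratios (long/short): I ≈ 1.628; II ≈ 1.416; III ≈ 1.525; IV ≈ 1.682.
5:3 ≈ 1.667; option IV is nearest (Δ 0.015).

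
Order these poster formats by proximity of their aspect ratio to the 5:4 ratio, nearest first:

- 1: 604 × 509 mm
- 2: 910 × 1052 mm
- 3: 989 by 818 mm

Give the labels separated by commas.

3, 1, 2

Ratios: 1 = 604 / 509 ≈ 1.187; 2 = 1052 / 910 ≈ 1.156; 3 = 989 / 818 ≈ 1.209.
|Δ from 1.250|: 1 0.063; 2 0.094; 3 0.041.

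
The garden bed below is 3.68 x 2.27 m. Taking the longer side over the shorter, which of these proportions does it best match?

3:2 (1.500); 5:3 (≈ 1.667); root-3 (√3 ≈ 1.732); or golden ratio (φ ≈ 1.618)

golden ratio

Ratio = 3.68 / 2.27 ≈ 1.621.
Distances: 3:2 1.500 (Δ 0.121); 5:3 1.667 (Δ 0.046); root-3 1.732 (Δ 0.111); golden ratio 1.618 (Δ 0.003).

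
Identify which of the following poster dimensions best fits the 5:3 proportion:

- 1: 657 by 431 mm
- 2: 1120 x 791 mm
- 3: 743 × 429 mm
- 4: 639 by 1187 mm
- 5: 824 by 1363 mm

5

Target 5:3 ≈ 1.667.
1: 1.524 (Δ0.143)  2: 1.416 (Δ0.251)  3: 1.732 (Δ0.065)  4: 1.858 (Δ0.191)  5: 1.654 (Δ0.013)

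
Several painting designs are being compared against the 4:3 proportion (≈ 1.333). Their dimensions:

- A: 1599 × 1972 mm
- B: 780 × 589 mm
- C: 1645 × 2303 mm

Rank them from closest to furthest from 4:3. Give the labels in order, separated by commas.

Ratios: A = 1972 / 1599 ≈ 1.233; B = 780 / 589 ≈ 1.324; C = 2303 / 1645 ≈ 1.400.
|Δ from 1.333|: A 0.100; B 0.009; C 0.067.

B, C, A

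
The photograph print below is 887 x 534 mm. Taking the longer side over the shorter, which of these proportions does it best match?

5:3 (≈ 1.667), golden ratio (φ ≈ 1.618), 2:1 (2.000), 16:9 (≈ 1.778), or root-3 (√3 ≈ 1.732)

887/534 ≈ 1.661. Nearest candidates are 5:3 (1.667, off by 0.006) and golden ratio (1.618, off by 0.043).

5:3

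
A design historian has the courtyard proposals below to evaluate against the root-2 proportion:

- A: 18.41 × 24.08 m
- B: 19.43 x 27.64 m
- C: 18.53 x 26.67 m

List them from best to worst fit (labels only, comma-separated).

A: 24.08/18.41 ≈ 1.308 → |1.308 − 1.414| = 0.106
B: 27.64/19.43 ≈ 1.423 → |1.423 − 1.414| = 0.009
C: 26.67/18.53 ≈ 1.439 → |1.439 − 1.414| = 0.025

B, C, A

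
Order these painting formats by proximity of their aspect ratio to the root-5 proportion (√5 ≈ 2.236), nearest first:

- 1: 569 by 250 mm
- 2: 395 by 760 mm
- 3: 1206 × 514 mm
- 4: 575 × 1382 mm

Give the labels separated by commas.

Ratios: 1 = 569 / 250 ≈ 2.276; 2 = 760 / 395 ≈ 1.924; 3 = 1206 / 514 ≈ 2.346; 4 = 1382 / 575 ≈ 2.403.
|Δ from 2.236|: 1 0.040; 2 0.312; 3 0.110; 4 0.167.

1, 3, 4, 2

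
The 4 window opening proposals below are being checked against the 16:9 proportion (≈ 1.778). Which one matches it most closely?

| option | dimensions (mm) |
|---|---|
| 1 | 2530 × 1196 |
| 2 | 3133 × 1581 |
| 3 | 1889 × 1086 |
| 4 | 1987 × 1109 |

Target 16:9 ≈ 1.778.
1: 2.115 (Δ0.337)  2: 1.982 (Δ0.204)  3: 1.739 (Δ0.039)  4: 1.792 (Δ0.014)

4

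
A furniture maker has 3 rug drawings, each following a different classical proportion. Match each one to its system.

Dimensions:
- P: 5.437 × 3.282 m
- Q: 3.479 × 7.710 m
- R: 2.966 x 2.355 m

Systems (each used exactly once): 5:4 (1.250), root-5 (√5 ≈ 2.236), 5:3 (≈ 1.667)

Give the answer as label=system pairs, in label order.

P = 5.437/3.282 ≈ 1.657 → 5:3 (1.667)
Q = 7.710/3.479 ≈ 2.216 → root-5 (2.236)
R = 2.966/2.355 ≈ 1.259 → 5:4 (1.250)

P=5:3, Q=root-5, R=5:4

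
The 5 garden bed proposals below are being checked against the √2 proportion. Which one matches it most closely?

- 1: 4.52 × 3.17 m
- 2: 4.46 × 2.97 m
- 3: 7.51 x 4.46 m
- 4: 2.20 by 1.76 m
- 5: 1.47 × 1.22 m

1

Target root-2 ≈ 1.414.
1: 1.426 (Δ0.012)  2: 1.502 (Δ0.088)  3: 1.684 (Δ0.270)  4: 1.250 (Δ0.164)  5: 1.205 (Δ0.209)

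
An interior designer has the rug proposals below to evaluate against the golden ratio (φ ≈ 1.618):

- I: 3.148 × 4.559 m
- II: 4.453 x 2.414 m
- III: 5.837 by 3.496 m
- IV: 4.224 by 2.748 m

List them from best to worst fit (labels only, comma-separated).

III, IV, I, II

I: 4.559/3.148 ≈ 1.448 → |1.448 − 1.618| = 0.170
II: 4.453/2.414 ≈ 1.845 → |1.845 − 1.618| = 0.227
III: 5.837/3.496 ≈ 1.670 → |1.670 − 1.618| = 0.052
IV: 4.224/2.748 ≈ 1.537 → |1.537 − 1.618| = 0.081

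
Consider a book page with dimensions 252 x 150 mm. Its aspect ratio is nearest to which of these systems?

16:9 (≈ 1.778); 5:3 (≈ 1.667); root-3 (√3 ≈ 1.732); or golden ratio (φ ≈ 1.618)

252/150 ≈ 1.680. Nearest candidates are 5:3 (1.667, off by 0.013) and root-3 (1.732, off by 0.052).

5:3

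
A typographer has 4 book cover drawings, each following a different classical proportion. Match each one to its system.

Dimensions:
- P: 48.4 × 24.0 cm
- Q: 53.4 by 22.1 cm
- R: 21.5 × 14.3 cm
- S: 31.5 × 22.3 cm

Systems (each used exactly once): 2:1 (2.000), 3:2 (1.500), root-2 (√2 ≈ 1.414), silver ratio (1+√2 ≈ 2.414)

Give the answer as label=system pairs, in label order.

P=2:1, Q=silver ratio, R=3:2, S=root-2

P = 48.4/24.0 ≈ 2.017 → 2:1 (2.000)
Q = 53.4/22.1 ≈ 2.416 → silver ratio (2.414)
R = 21.5/14.3 ≈ 1.503 → 3:2 (1.500)
S = 31.5/22.3 ≈ 1.413 → root-2 (1.414)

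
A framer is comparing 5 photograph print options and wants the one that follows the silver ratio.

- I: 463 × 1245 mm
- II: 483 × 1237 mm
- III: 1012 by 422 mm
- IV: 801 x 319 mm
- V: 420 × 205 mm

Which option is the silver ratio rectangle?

Ratios (long/short): I ≈ 2.689; II ≈ 2.561; III ≈ 2.398; IV ≈ 2.511; V ≈ 2.049.
silver ratio ≈ 2.414; option III is nearest (Δ 0.016).

III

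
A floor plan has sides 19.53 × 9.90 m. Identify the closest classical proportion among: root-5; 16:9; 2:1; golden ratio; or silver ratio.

2:1

Ratio = 19.53 / 9.90 ≈ 1.973.
Distances: root-5 2.236 (Δ 0.263); 16:9 1.778 (Δ 0.195); 2:1 2.000 (Δ 0.027); golden ratio 1.618 (Δ 0.355); silver ratio 2.414 (Δ 0.441).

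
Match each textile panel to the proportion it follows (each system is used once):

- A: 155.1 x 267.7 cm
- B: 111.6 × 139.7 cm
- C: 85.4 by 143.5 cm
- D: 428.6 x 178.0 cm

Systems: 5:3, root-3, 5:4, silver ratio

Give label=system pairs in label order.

Ratios: A ≈ 1.726; B ≈ 1.252; C ≈ 1.680; D ≈ 2.408.
Targets: 5:3 ≈ 1.667; root-3 ≈ 1.732; 5:4 ≈ 1.250; silver ratio ≈ 2.414.

A=root-3, B=5:4, C=5:3, D=silver ratio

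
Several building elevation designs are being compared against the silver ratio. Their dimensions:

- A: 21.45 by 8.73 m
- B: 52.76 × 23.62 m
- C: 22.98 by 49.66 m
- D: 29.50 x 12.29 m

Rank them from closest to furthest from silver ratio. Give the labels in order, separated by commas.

D, A, B, C

A: 21.45/8.73 ≈ 2.457 → |2.457 − 2.414| = 0.043
B: 52.76/23.62 ≈ 2.234 → |2.234 − 2.414| = 0.180
C: 49.66/22.98 ≈ 2.161 → |2.161 − 2.414| = 0.253
D: 29.50/12.29 ≈ 2.400 → |2.400 − 2.414| = 0.014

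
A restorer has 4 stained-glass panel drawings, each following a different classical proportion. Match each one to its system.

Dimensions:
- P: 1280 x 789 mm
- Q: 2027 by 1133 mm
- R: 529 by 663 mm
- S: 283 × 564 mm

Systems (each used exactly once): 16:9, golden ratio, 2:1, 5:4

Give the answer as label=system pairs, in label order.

Ratios: P ≈ 1.622; Q ≈ 1.789; R ≈ 1.253; S ≈ 1.993.
Targets: 16:9 ≈ 1.778; golden ratio ≈ 1.618; 2:1 ≈ 2.000; 5:4 ≈ 1.250.

P=golden ratio, Q=16:9, R=5:4, S=2:1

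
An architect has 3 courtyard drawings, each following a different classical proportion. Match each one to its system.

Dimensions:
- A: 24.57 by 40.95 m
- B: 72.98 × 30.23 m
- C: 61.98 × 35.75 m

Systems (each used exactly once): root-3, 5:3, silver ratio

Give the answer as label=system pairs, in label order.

Ratios: A ≈ 1.667; B ≈ 2.414; C ≈ 1.734.
Targets: root-3 ≈ 1.732; 5:3 ≈ 1.667; silver ratio ≈ 2.414.

A=5:3, B=silver ratio, C=root-3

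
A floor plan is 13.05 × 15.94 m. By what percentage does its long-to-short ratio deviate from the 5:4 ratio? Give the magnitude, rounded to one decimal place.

Ratio = 15.94 / 13.05 ≈ 1.2215.
Ideal 5:4 = 1.2500. |1.2215 − 1.2500| / 1.2500 ≈ 2.28% → 2.3%.

2.3%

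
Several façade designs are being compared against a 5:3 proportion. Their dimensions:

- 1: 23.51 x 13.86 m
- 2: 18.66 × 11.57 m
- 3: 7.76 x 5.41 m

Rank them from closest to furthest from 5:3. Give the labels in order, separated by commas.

1, 2, 3

Ratios: 1 = 23.51 / 13.86 ≈ 1.696; 2 = 18.66 / 11.57 ≈ 1.613; 3 = 7.76 / 5.41 ≈ 1.434.
|Δ from 1.667|: 1 0.029; 2 0.054; 3 0.233.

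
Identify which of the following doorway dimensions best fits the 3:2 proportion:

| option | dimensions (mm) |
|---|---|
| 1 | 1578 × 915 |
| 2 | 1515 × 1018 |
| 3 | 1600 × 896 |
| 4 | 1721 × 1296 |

Target 3:2 ≈ 1.500.
1: 1.725 (Δ0.225)  2: 1.488 (Δ0.012)  3: 1.786 (Δ0.286)  4: 1.328 (Δ0.172)

2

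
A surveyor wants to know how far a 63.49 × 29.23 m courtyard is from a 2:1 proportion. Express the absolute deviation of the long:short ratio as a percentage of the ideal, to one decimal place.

8.6%

Ratio = 63.49 / 29.23 ≈ 2.1721.
Ideal 2:1 = 2.0000. |2.1721 − 2.0000| / 2.0000 ≈ 8.60% → 8.6%.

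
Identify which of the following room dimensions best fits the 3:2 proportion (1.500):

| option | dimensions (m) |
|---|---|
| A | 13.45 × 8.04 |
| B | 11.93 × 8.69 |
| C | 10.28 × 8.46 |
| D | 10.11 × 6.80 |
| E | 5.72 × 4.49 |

D

Target 3:2 ≈ 1.500.
A: 1.673 (Δ0.173)  B: 1.373 (Δ0.127)  C: 1.215 (Δ0.285)  D: 1.487 (Δ0.013)  E: 1.274 (Δ0.226)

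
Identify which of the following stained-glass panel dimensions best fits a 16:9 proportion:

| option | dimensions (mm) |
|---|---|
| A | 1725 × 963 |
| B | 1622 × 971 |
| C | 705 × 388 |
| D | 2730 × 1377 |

A

Target 16:9 ≈ 1.778.
A: 1.791 (Δ0.013)  B: 1.670 (Δ0.108)  C: 1.817 (Δ0.039)  D: 1.983 (Δ0.205)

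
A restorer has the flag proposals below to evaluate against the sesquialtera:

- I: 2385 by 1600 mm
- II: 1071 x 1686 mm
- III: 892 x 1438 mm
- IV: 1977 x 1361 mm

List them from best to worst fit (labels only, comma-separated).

Ratios: I = 2385 / 1600 ≈ 1.491; II = 1686 / 1071 ≈ 1.574; III = 1438 / 892 ≈ 1.612; IV = 1977 / 1361 ≈ 1.453.
|Δ from 1.500|: I 0.009; II 0.074; III 0.112; IV 0.047.

I, IV, II, III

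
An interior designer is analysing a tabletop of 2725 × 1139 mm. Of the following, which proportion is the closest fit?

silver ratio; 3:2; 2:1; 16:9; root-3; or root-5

Ratio = 2725 / 1139 ≈ 2.392.
Distances: silver ratio 2.414 (Δ 0.022); 3:2 1.500 (Δ 0.892); 2:1 2.000 (Δ 0.392); 16:9 1.778 (Δ 0.614); root-3 1.732 (Δ 0.660); root-5 2.236 (Δ 0.156).

silver ratio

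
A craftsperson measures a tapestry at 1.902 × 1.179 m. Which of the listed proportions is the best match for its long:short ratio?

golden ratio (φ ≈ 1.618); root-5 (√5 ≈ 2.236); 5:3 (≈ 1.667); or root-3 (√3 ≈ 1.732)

1.902/1.179 ≈ 1.613. Nearest candidates are golden ratio (1.618, off by 0.005) and 5:3 (1.667, off by 0.054).

golden ratio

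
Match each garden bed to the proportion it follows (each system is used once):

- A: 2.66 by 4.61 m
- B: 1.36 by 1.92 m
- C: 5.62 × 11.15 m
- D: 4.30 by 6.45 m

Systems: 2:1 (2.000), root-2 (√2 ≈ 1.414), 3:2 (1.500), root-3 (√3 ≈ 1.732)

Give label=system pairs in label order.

A = 4.61/2.66 ≈ 1.733 → root-3 (1.732)
B = 1.92/1.36 ≈ 1.412 → root-2 (1.414)
C = 11.15/5.62 ≈ 1.984 → 2:1 (2.000)
D = 6.45/4.30 ≈ 1.500 → 3:2 (1.500)

A=root-3, B=root-2, C=2:1, D=3:2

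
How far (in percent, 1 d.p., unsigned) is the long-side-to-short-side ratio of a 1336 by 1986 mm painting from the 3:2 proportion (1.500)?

Ratio = 1986 / 1336 ≈ 1.4865.
Ideal 3:2 = 1.5000. |1.4865 − 1.5000| / 1.5000 ≈ 0.90% → 0.9%.

0.9%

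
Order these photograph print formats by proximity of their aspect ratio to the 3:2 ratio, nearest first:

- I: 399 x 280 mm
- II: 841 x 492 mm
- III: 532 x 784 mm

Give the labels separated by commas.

III, I, II

Ratios: I = 399 / 280 ≈ 1.425; II = 841 / 492 ≈ 1.709; III = 784 / 532 ≈ 1.474.
|Δ from 1.500|: I 0.075; II 0.209; III 0.026.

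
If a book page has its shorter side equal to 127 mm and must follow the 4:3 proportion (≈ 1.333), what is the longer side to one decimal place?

4:3 ≈ 1.33333.
Longer side = 127 × 1.33333 ≈ 169.333 → 169.3 mm.

169.3 mm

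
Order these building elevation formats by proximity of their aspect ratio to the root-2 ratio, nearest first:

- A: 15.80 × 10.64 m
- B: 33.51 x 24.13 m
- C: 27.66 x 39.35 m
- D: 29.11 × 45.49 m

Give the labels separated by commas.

Ratios: A = 15.80 / 10.64 ≈ 1.485; B = 33.51 / 24.13 ≈ 1.389; C = 39.35 / 27.66 ≈ 1.423; D = 45.49 / 29.11 ≈ 1.563.
|Δ from 1.414|: A 0.071; B 0.025; C 0.009; D 0.149.

C, B, A, D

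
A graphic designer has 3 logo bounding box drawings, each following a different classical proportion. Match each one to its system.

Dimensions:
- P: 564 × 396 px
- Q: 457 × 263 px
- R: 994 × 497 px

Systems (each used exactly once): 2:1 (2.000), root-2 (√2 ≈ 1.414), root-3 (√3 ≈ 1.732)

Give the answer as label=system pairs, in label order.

P=root-2, Q=root-3, R=2:1

Ratios: P ≈ 1.424; Q ≈ 1.738; R ≈ 2.000.
Targets: 2:1 ≈ 2.000; root-2 ≈ 1.414; root-3 ≈ 1.732.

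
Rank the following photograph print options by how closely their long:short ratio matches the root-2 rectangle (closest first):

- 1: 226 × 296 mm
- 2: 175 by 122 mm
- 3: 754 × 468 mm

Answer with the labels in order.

2, 1, 3

1: 296/226 ≈ 1.310 → |1.310 − 1.414| = 0.104
2: 175/122 ≈ 1.434 → |1.434 − 1.414| = 0.020
3: 754/468 ≈ 1.611 → |1.611 − 1.414| = 0.197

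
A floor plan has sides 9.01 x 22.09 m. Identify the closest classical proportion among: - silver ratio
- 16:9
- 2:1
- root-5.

Ratio = 22.09 / 9.01 ≈ 2.452.
Distances: silver ratio 2.414 (Δ 0.038); 16:9 1.778 (Δ 0.674); 2:1 2.000 (Δ 0.452); root-5 2.236 (Δ 0.216).

silver ratio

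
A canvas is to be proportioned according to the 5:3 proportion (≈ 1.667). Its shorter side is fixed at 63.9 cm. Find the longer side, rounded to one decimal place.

5:3 ≈ 1.66667.
Longer side = 63.9 × 1.66667 ≈ 106.500 → 106.5 cm.

106.5 cm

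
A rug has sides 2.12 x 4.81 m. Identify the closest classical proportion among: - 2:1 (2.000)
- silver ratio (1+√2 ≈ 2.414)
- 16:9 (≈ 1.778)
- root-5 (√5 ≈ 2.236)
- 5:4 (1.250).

Ratio = 4.81 / 2.12 ≈ 2.269.
Distances: 2:1 2.000 (Δ 0.269); silver ratio 2.414 (Δ 0.145); 16:9 1.778 (Δ 0.491); root-5 2.236 (Δ 0.033); 5:4 1.250 (Δ 1.019).

root-5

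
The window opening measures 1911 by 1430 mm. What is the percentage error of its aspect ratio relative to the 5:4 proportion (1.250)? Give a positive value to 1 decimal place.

6.9%

Ratio = 1911 / 1430 ≈ 1.3364.
Ideal 5:4 = 1.2500. |1.3364 − 1.2500| / 1.2500 ≈ 6.91% → 6.9%.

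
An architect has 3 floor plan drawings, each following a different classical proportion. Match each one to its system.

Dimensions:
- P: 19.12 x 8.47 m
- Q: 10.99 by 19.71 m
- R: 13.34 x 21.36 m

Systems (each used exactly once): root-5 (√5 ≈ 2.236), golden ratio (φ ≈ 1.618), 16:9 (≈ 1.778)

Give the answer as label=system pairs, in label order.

P=root-5, Q=16:9, R=golden ratio

P = 19.12/8.47 ≈ 2.257 → root-5 (2.236)
Q = 19.71/10.99 ≈ 1.793 → 16:9 (1.778)
R = 21.36/13.34 ≈ 1.601 → golden ratio (1.618)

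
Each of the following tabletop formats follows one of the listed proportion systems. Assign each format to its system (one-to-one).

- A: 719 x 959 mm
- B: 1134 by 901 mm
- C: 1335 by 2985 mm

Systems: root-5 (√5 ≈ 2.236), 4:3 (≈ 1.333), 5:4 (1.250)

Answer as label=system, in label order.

Ratios: A ≈ 1.334; B ≈ 1.259; C ≈ 2.236.
Targets: root-5 ≈ 2.236; 4:3 ≈ 1.333; 5:4 ≈ 1.250.

A=4:3, B=5:4, C=root-5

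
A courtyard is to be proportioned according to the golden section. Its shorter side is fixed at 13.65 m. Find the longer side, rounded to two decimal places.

golden ratio ≈ 1.61803.
Longer side = 13.65 × 1.61803 ≈ 22.0861 → 22.09 m.

22.09 m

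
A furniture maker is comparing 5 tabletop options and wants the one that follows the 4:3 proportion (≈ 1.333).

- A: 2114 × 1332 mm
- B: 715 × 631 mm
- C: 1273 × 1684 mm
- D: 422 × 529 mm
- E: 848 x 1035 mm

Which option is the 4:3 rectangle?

Ratios (long/short): A ≈ 1.587; B ≈ 1.133; C ≈ 1.323; D ≈ 1.254; E ≈ 1.221.
4:3 ≈ 1.333; option C is nearest (Δ 0.010).

C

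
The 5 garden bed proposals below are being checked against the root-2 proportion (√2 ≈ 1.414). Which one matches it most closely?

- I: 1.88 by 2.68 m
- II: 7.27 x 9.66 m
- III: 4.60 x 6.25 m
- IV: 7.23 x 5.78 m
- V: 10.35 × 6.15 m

Ratios (long/short): I ≈ 1.426; II ≈ 1.329; III ≈ 1.359; IV ≈ 1.251; V ≈ 1.683.
root-2 ≈ 1.414; option I is nearest (Δ 0.012).

I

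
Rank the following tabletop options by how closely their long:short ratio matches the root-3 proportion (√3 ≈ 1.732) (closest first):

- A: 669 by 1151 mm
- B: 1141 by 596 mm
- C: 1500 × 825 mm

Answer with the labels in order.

A, C, B

Ratios: A = 1151 / 669 ≈ 1.720; B = 1141 / 596 ≈ 1.914; C = 1500 / 825 ≈ 1.818.
|Δ from 1.732|: A 0.012; B 0.182; C 0.086.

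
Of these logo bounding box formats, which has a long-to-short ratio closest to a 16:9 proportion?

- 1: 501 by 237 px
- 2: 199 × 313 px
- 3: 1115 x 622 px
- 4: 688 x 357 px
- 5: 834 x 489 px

3

Ratios (long/short): 1 ≈ 2.114; 2 ≈ 1.573; 3 ≈ 1.793; 4 ≈ 1.927; 5 ≈ 1.706.
16:9 ≈ 1.778; option 3 is nearest (Δ 0.015).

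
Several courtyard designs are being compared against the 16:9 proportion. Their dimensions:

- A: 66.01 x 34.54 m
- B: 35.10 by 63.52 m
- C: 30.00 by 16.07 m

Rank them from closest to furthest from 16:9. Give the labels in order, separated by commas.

B, C, A

A: 66.01/34.54 ≈ 1.911 → |1.911 − 1.778| = 0.133
B: 63.52/35.10 ≈ 1.810 → |1.810 − 1.778| = 0.032
C: 30.00/16.07 ≈ 1.867 → |1.867 − 1.778| = 0.089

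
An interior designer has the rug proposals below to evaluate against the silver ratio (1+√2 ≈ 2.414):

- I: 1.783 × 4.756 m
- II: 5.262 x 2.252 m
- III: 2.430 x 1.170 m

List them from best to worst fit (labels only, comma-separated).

I: 4.756/1.783 ≈ 2.667 → |2.667 − 2.414| = 0.253
II: 5.262/2.252 ≈ 2.337 → |2.337 − 2.414| = 0.077
III: 2.430/1.170 ≈ 2.077 → |2.077 − 2.414| = 0.337

II, I, III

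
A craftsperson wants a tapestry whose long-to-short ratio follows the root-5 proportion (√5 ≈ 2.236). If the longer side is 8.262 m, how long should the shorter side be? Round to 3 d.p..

root-5 ≈ 2.23607.
Shorter side = 8.262 ÷ 2.23607 ≈ 3.69488 → 3.695 m.

3.695 m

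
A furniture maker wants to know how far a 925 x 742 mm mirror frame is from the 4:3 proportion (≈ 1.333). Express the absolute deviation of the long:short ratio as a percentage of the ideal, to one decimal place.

6.5%

Ratio = 925 / 742 ≈ 1.2466.
Ideal 4:3 ≈ 1.3333. |1.2466 − 1.3333| / 1.3333 ≈ 6.50% → 6.5%.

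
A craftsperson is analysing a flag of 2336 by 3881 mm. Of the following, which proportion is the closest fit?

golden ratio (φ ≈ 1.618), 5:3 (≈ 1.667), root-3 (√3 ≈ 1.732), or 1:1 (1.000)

3881/2336 ≈ 1.661. Nearest candidates are 5:3 (1.667, off by 0.006) and golden ratio (1.618, off by 0.043).

5:3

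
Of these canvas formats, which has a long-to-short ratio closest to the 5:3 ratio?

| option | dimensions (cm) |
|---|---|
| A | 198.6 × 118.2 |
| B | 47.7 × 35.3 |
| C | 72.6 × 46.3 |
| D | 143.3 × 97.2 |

A

Ratios (long/short): A ≈ 1.680; B ≈ 1.351; C ≈ 1.568; D ≈ 1.474.
5:3 ≈ 1.667; option A is nearest (Δ 0.013).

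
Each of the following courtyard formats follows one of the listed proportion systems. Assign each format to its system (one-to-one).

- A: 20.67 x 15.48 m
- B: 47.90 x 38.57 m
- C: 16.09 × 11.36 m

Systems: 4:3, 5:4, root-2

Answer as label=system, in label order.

A=4:3, B=5:4, C=root-2

A = 20.67/15.48 ≈ 1.335 → 4:3 (1.333)
B = 47.90/38.57 ≈ 1.242 → 5:4 (1.250)
C = 16.09/11.36 ≈ 1.416 → root-2 (1.414)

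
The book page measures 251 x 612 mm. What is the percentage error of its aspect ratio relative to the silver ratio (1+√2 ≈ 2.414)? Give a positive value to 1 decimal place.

Ratio = 612 / 251 ≈ 2.4382.
Ideal silver ratio ≈ 2.4142. |2.4382 − 2.4142| / 2.4142 ≈ 0.99% → 1.0%.

1.0%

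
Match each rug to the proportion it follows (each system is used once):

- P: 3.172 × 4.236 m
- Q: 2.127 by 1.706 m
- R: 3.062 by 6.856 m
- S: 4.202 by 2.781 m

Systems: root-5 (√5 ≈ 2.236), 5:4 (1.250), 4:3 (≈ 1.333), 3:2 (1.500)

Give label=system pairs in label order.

P=4:3, Q=5:4, R=root-5, S=3:2

Ratios: P ≈ 1.335; Q ≈ 1.247; R ≈ 2.239; S ≈ 1.511.
Targets: root-5 ≈ 2.236; 5:4 ≈ 1.250; 4:3 ≈ 1.333; 3:2 ≈ 1.500.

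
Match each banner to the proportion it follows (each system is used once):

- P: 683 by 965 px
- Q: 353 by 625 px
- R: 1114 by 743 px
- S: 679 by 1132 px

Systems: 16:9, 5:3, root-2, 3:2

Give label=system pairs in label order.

Ratios: P ≈ 1.413; Q ≈ 1.771; R ≈ 1.499; S ≈ 1.667.
Targets: 16:9 ≈ 1.778; 5:3 ≈ 1.667; root-2 ≈ 1.414; 3:2 ≈ 1.500.

P=root-2, Q=16:9, R=3:2, S=5:3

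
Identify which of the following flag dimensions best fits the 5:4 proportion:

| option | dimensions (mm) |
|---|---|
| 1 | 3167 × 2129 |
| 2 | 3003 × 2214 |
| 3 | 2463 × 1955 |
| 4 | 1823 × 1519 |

Ratios (long/short): 1 ≈ 1.488; 2 ≈ 1.356; 3 ≈ 1.260; 4 ≈ 1.200.
5:4 ≈ 1.250; option 3 is nearest (Δ 0.010).

3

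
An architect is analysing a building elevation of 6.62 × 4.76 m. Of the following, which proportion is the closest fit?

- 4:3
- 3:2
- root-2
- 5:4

root-2

6.62/4.76 ≈ 1.391. Nearest candidates are root-2 (1.414, off by 0.023) and 4:3 (1.333, off by 0.058).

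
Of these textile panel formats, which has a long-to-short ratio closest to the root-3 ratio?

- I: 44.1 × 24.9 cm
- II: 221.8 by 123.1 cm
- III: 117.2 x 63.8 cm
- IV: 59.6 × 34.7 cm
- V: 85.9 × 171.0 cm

Target root-3 ≈ 1.732.
I: 1.771 (Δ0.039)  II: 1.802 (Δ0.070)  III: 1.837 (Δ0.105)  IV: 1.718 (Δ0.014)  V: 1.991 (Δ0.259)

IV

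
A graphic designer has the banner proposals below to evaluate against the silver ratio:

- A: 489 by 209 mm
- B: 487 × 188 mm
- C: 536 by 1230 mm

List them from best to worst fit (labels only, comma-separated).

A, C, B

A: 489/209 ≈ 2.340 → |2.340 − 2.414| = 0.074
B: 487/188 ≈ 2.590 → |2.590 − 2.414| = 0.176
C: 1230/536 ≈ 2.295 → |2.295 − 2.414| = 0.119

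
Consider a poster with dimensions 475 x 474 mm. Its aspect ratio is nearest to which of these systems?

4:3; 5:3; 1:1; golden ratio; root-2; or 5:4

1:1

475/474 ≈ 1.002. Nearest candidates are 1:1 (1.000, off by 0.002) and 5:4 (1.250, off by 0.248).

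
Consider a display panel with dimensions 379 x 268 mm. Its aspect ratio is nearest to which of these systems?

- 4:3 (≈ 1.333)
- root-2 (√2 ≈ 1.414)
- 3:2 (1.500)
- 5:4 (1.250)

Ratio = 379 / 268 ≈ 1.414.
Distances: 4:3 1.333 (Δ 0.081); root-2 1.414 (Δ 0.000); 3:2 1.500 (Δ 0.086); 5:4 1.250 (Δ 0.164).

root-2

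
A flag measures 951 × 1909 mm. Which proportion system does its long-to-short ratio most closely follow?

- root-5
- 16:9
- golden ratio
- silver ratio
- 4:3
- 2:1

2:1

Ratio = 1909 / 951 ≈ 2.007.
Distances: root-5 2.236 (Δ 0.229); 16:9 1.778 (Δ 0.229); golden ratio 1.618 (Δ 0.389); silver ratio 2.414 (Δ 0.407); 4:3 1.333 (Δ 0.674); 2:1 2.000 (Δ 0.007).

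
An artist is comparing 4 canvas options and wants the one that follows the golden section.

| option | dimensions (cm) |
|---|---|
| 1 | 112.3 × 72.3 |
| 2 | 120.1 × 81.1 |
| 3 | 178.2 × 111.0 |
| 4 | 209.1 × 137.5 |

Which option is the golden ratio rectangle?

3

Target golden ratio ≈ 1.618.
1: 1.553 (Δ0.065)  2: 1.481 (Δ0.137)  3: 1.605 (Δ0.013)  4: 1.521 (Δ0.097)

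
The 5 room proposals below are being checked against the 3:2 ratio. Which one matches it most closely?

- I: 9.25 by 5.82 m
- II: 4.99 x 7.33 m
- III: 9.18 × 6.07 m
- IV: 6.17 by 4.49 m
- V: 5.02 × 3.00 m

Ratios (long/short): I ≈ 1.589; II ≈ 1.469; III ≈ 1.512; IV ≈ 1.374; V ≈ 1.673.
3:2 ≈ 1.500; option III is nearest (Δ 0.012).

III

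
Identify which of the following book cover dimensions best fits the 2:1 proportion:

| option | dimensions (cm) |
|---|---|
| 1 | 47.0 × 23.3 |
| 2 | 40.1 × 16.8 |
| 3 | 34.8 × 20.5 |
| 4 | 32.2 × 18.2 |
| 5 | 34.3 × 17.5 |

Target 2:1 ≈ 2.000.
1: 2.017 (Δ0.017)  2: 2.387 (Δ0.387)  3: 1.698 (Δ0.302)  4: 1.769 (Δ0.231)  5: 1.960 (Δ0.040)

1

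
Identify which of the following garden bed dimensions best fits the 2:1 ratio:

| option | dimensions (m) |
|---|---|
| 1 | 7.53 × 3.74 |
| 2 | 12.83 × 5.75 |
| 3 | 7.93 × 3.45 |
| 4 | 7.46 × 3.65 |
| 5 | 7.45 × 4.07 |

1

Target 2:1 ≈ 2.000.
1: 2.013 (Δ0.013)  2: 2.231 (Δ0.231)  3: 2.299 (Δ0.299)  4: 2.044 (Δ0.044)  5: 1.830 (Δ0.170)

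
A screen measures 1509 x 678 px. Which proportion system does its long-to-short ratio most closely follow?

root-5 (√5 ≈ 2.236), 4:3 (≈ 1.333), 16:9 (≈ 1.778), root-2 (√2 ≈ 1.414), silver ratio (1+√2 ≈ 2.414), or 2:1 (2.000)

root-5

Ratio = 1509 / 678 ≈ 2.226.
Distances: root-5 2.236 (Δ 0.010); 4:3 1.333 (Δ 0.893); 16:9 1.778 (Δ 0.448); root-2 1.414 (Δ 0.812); silver ratio 2.414 (Δ 0.188); 2:1 2.000 (Δ 0.226).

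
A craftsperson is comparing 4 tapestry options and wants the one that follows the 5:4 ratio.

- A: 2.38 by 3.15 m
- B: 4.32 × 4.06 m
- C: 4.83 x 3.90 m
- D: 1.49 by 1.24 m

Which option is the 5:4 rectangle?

Target 5:4 ≈ 1.250.
A: 1.324 (Δ0.074)  B: 1.064 (Δ0.186)  C: 1.238 (Δ0.012)  D: 1.202 (Δ0.048)

C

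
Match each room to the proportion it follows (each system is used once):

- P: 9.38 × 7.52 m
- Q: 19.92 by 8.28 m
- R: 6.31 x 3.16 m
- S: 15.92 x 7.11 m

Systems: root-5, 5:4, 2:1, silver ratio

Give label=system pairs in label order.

P=5:4, Q=silver ratio, R=2:1, S=root-5

P = 9.38/7.52 ≈ 1.247 → 5:4 (1.250)
Q = 19.92/8.28 ≈ 2.406 → silver ratio (2.414)
R = 6.31/3.16 ≈ 1.997 → 2:1 (2.000)
S = 15.92/7.11 ≈ 2.239 → root-5 (2.236)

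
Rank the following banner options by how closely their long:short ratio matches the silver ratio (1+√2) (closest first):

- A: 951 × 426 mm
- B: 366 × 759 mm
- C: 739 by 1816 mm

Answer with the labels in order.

C, A, B

Ratios: A = 951 / 426 ≈ 2.232; B = 759 / 366 ≈ 2.074; C = 1816 / 739 ≈ 2.457.
|Δ from 2.414|: A 0.182; B 0.340; C 0.043.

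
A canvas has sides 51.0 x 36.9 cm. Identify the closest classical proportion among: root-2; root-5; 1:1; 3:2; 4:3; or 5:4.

Ratio = 51.0 / 36.9 ≈ 1.382.
Distances: root-2 1.414 (Δ 0.032); root-5 2.236 (Δ 0.854); 1:1 1.000 (Δ 0.382); 3:2 1.500 (Δ 0.118); 4:3 1.333 (Δ 0.049); 5:4 1.250 (Δ 0.132).

root-2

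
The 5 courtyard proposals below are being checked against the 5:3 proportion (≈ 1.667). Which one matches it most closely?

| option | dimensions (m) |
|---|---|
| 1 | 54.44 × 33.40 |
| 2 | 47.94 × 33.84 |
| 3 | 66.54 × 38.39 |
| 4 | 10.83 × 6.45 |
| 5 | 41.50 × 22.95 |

Ratios (long/short): 1 ≈ 1.630; 2 ≈ 1.417; 3 ≈ 1.733; 4 ≈ 1.679; 5 ≈ 1.808.
5:3 ≈ 1.667; option 4 is nearest (Δ 0.012).

4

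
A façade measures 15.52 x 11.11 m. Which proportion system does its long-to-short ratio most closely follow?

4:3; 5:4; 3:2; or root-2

root-2

Ratio = 15.52 / 11.11 ≈ 1.397.
Distances: 4:3 1.333 (Δ 0.064); 5:4 1.250 (Δ 0.147); 3:2 1.500 (Δ 0.103); root-2 1.414 (Δ 0.017).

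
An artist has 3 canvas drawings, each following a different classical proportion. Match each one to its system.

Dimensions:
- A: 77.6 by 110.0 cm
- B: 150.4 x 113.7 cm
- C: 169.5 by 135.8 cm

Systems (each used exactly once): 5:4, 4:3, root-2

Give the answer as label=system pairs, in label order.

A = 110.0/77.6 ≈ 1.418 → root-2 (1.414)
B = 150.4/113.7 ≈ 1.323 → 4:3 (1.333)
C = 169.5/135.8 ≈ 1.248 → 5:4 (1.250)

A=root-2, B=4:3, C=5:4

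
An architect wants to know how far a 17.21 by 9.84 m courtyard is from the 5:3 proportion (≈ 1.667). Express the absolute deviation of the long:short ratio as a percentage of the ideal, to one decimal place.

Ratio = 17.21 / 9.84 ≈ 1.7490.
Ideal 5:3 ≈ 1.6667. |1.7490 − 1.6667| / 1.6667 ≈ 4.94% → 4.9%.

4.9%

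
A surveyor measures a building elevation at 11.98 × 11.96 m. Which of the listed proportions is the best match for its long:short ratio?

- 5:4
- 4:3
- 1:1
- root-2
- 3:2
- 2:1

1:1

11.98/11.96 ≈ 1.002. Nearest candidates are 1:1 (1.000, off by 0.002) and 5:4 (1.250, off by 0.248).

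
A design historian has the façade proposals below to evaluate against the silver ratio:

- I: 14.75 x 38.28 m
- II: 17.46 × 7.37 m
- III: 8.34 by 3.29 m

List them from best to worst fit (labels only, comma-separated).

I: 38.28/14.75 ≈ 2.595 → |2.595 − 2.414| = 0.181
II: 17.46/7.37 ≈ 2.369 → |2.369 − 2.414| = 0.045
III: 8.34/3.29 ≈ 2.535 → |2.535 − 2.414| = 0.121

II, III, I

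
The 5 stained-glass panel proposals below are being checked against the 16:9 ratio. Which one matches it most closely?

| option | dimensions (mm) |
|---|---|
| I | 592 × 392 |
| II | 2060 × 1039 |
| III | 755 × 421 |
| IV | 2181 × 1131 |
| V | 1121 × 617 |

III

Target 16:9 ≈ 1.778.
I: 1.510 (Δ0.268)  II: 1.983 (Δ0.205)  III: 1.793 (Δ0.015)  IV: 1.928 (Δ0.150)  V: 1.817 (Δ0.039)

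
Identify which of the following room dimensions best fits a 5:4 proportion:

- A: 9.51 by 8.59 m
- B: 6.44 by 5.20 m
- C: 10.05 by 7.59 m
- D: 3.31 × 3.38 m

Target 5:4 ≈ 1.250.
A: 1.107 (Δ0.143)  B: 1.238 (Δ0.012)  C: 1.324 (Δ0.074)  D: 1.021 (Δ0.229)

B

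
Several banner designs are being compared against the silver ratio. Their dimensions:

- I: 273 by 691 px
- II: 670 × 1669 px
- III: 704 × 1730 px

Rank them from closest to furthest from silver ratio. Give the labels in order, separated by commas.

III, II, I

Ratios: I = 691 / 273 ≈ 2.531; II = 1669 / 670 ≈ 2.491; III = 1730 / 704 ≈ 2.457.
|Δ from 2.414|: I 0.117; II 0.077; III 0.043.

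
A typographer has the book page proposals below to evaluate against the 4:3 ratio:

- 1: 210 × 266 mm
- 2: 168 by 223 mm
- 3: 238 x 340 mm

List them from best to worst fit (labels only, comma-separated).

2, 1, 3

Ratios: 1 = 266 / 210 ≈ 1.267; 2 = 223 / 168 ≈ 1.327; 3 = 340 / 238 ≈ 1.429.
|Δ from 1.333|: 1 0.066; 2 0.006; 3 0.096.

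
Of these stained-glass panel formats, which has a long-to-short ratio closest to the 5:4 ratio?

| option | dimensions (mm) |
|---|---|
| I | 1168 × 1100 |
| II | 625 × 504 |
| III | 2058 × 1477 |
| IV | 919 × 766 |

II

Ratios (long/short): I ≈ 1.062; II ≈ 1.240; III ≈ 1.393; IV ≈ 1.200.
5:4 ≈ 1.250; option II is nearest (Δ 0.010).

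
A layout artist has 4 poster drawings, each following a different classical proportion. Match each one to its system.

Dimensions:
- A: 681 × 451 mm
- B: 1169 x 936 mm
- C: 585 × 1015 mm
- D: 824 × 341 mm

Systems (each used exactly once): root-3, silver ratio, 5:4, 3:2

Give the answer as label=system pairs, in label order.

A=3:2, B=5:4, C=root-3, D=silver ratio

Ratios: A ≈ 1.510; B ≈ 1.249; C ≈ 1.735; D ≈ 2.416.
Targets: root-3 ≈ 1.732; silver ratio ≈ 2.414; 5:4 ≈ 1.250; 3:2 ≈ 1.500.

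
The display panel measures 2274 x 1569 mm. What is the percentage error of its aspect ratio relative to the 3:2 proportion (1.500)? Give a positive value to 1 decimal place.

Ratio = 2274 / 1569 ≈ 1.4493.
Ideal 3:2 = 1.5000. |1.4493 − 1.5000| / 1.5000 ≈ 3.38% → 3.4%.

3.4%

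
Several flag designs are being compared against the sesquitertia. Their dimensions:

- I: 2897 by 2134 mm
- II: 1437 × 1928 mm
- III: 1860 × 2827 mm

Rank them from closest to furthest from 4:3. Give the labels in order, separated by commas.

II, I, III

Ratios: I = 2897 / 2134 ≈ 1.358; II = 1928 / 1437 ≈ 1.342; III = 2827 / 1860 ≈ 1.520.
|Δ from 1.333|: I 0.025; II 0.009; III 0.187.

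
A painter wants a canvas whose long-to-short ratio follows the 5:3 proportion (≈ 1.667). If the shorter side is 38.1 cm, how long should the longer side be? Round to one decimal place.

5:3 ≈ 1.66667.
Longer side = 38.1 × 1.66667 ≈ 63.500 → 63.5 cm.

63.5 cm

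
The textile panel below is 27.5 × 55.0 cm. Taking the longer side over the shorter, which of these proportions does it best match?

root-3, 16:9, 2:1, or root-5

55.0/27.5 ≈ 2.000. Nearest candidates are 2:1 (2.000, off by 0.000) and 16:9 (1.778, off by 0.222).

2:1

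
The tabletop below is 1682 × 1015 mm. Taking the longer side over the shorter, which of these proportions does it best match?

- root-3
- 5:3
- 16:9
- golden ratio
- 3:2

5:3

1682/1015 ≈ 1.657. Nearest candidates are 5:3 (1.667, off by 0.010) and golden ratio (1.618, off by 0.039).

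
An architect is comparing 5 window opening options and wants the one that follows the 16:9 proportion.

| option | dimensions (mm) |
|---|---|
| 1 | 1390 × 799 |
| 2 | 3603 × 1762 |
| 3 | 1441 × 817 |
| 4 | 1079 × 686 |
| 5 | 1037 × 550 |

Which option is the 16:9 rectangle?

Ratios (long/short): 1 ≈ 1.740; 2 ≈ 2.045; 3 ≈ 1.764; 4 ≈ 1.573; 5 ≈ 1.885.
16:9 ≈ 1.778; option 3 is nearest (Δ 0.014).

3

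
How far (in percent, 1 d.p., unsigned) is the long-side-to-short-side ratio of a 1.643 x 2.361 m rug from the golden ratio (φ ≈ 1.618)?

Ratio = 2.361 / 1.643 ≈ 1.4370.
Ideal golden ratio ≈ 1.6180. |1.4370 − 1.6180| / 1.6180 ≈ 11.19% → 11.2%.

11.2%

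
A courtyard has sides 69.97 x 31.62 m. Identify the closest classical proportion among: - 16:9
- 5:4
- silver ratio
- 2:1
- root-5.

root-5

69.97/31.62 ≈ 2.213. Nearest candidates are root-5 (2.236, off by 0.023) and silver ratio (2.414, off by 0.201).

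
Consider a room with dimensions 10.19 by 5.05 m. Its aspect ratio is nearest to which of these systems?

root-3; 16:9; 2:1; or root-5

Ratio = 10.19 / 5.05 ≈ 2.018.
Distances: root-3 1.732 (Δ 0.286); 16:9 1.778 (Δ 0.240); 2:1 2.000 (Δ 0.018); root-5 2.236 (Δ 0.218).

2:1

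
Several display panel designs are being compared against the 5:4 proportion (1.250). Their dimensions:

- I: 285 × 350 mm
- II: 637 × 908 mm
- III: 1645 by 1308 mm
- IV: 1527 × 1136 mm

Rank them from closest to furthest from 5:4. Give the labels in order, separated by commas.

Ratios: I = 350 / 285 ≈ 1.228; II = 908 / 637 ≈ 1.425; III = 1645 / 1308 ≈ 1.258; IV = 1527 / 1136 ≈ 1.344.
|Δ from 1.250|: I 0.022; II 0.175; III 0.008; IV 0.094.

III, I, IV, II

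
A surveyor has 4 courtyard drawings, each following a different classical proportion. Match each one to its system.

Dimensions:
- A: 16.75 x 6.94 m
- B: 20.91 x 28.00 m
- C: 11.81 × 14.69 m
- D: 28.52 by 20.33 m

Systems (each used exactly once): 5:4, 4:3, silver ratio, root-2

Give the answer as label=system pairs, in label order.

A = 16.75/6.94 ≈ 2.414 → silver ratio (2.414)
B = 28.00/20.91 ≈ 1.339 → 4:3 (1.333)
C = 14.69/11.81 ≈ 1.244 → 5:4 (1.250)
D = 28.52/20.33 ≈ 1.403 → root-2 (1.414)

A=silver ratio, B=4:3, C=5:4, D=root-2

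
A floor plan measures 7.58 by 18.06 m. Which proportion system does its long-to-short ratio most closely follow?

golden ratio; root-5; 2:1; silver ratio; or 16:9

Ratio = 18.06 / 7.58 ≈ 2.383.
Distances: golden ratio 1.618 (Δ 0.765); root-5 2.236 (Δ 0.147); 2:1 2.000 (Δ 0.383); silver ratio 2.414 (Δ 0.031); 16:9 1.778 (Δ 0.605).

silver ratio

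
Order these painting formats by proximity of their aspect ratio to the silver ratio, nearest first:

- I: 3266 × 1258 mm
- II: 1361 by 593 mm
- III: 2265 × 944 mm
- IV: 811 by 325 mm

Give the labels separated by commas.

III, IV, II, I

I: 3266/1258 ≈ 2.596 → |2.596 − 2.414| = 0.182
II: 1361/593 ≈ 2.295 → |2.295 − 2.414| = 0.119
III: 2265/944 ≈ 2.399 → |2.399 − 2.414| = 0.015
IV: 811/325 ≈ 2.495 → |2.495 − 2.414| = 0.081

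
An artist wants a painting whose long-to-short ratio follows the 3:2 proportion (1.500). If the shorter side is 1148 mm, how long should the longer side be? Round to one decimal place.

1722.0 mm

3:2 = 1.50000.
Longer side = 1148 × 1.50000 ≈ 1722.000 → 1722.0 mm.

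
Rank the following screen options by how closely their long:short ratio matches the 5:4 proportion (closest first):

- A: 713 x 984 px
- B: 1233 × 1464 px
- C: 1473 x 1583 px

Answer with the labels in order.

B, A, C

Ratios: A = 984 / 713 ≈ 1.380; B = 1464 / 1233 ≈ 1.187; C = 1583 / 1473 ≈ 1.075.
|Δ from 1.250|: A 0.130; B 0.063; C 0.175.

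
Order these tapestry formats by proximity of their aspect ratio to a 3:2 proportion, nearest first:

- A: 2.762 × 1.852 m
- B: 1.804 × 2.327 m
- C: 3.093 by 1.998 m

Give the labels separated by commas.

A: 2.762/1.852 ≈ 1.491 → |1.491 − 1.500| = 0.009
B: 2.327/1.804 ≈ 1.290 → |1.290 − 1.500| = 0.210
C: 3.093/1.998 ≈ 1.548 → |1.548 − 1.500| = 0.048

A, C, B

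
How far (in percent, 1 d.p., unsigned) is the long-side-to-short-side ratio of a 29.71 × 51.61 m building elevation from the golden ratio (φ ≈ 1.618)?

Ratio = 51.61 / 29.71 ≈ 1.7371.
Ideal golden ratio ≈ 1.6180. |1.7371 − 1.6180| / 1.6180 ≈ 7.36% → 7.4%.

7.4%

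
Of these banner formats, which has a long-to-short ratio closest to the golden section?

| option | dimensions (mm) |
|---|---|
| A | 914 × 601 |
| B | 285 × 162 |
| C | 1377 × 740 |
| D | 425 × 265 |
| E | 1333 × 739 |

D

Target golden ratio ≈ 1.618.
A: 1.521 (Δ0.097)  B: 1.759 (Δ0.141)  C: 1.861 (Δ0.243)  D: 1.604 (Δ0.014)  E: 1.804 (Δ0.186)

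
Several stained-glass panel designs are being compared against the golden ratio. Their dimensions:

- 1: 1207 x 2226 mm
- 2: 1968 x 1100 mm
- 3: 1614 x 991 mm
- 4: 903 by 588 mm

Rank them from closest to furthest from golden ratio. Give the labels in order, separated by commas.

1: 2226/1207 ≈ 1.844 → |1.844 − 1.618| = 0.226
2: 1968/1100 ≈ 1.789 → |1.789 − 1.618| = 0.171
3: 1614/991 ≈ 1.629 → |1.629 − 1.618| = 0.011
4: 903/588 ≈ 1.536 → |1.536 − 1.618| = 0.082

3, 4, 2, 1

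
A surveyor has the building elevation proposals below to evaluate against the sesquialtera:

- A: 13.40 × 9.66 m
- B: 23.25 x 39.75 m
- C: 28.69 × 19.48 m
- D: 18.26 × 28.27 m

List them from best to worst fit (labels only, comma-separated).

C, D, A, B

Ratios: A = 13.40 / 9.66 ≈ 1.387; B = 39.75 / 23.25 ≈ 1.710; C = 28.69 / 19.48 ≈ 1.473; D = 28.27 / 18.26 ≈ 1.548.
|Δ from 1.500|: A 0.113; B 0.210; C 0.027; D 0.048.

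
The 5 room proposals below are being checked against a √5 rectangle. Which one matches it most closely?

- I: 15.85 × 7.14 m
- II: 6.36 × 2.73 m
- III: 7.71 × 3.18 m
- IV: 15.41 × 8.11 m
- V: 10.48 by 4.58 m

I

Ratios (long/short): I ≈ 2.220; II ≈ 2.330; III ≈ 2.425; IV ≈ 1.900; V ≈ 2.288.
root-5 ≈ 2.236; option I is nearest (Δ 0.016).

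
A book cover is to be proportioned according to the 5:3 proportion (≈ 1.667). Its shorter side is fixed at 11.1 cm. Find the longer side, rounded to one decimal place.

18.5 cm

5:3 ≈ 1.66667.
Longer side = 11.1 × 1.66667 ≈ 18.500 → 18.5 cm.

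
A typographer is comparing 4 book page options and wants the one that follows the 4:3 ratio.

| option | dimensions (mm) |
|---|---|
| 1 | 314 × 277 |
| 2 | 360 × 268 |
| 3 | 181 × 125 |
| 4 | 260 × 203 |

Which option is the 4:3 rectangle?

2

Target 4:3 ≈ 1.333.
1: 1.134 (Δ0.199)  2: 1.343 (Δ0.010)  3: 1.448 (Δ0.115)  4: 1.281 (Δ0.052)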